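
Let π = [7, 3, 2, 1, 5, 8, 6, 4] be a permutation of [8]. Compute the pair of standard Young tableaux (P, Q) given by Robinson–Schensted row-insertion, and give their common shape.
P = [1, 4, 6] / [2, 5] / [3, 8] / [7];  Q = [1, 5, 6] / [2, 7] / [3, 8] / [4];  common shape = (3, 2, 2, 1)

Row-insert the values π_1, π_2, … into P one at a time, bumping the leftmost entry strictly greater than the inserted value down to the next row. The recording tableau Q records, in position (i, j), the step at which that cell was added to P.
  Insert 7 (step 1): P = [7];  Q = [1]
  Insert 3 (step 2): P = [3] / [7];  Q = [1] / [2]
  Insert 2 (step 3): P = [2] / [3] / [7];  Q = [1] / [2] / [3]
  Insert 1 (step 4): P = [1] / [2] / [3] / [7];  Q = [1] / [2] / [3] / [4]
  Insert 5 (step 5): P = [1, 5] / [2] / [3] / [7];  Q = [1, 5] / [2] / [3] / [4]
  Insert 8 (step 6): P = [1, 5, 8] / [2] / [3] / [7];  Q = [1, 5, 6] / [2] / [3] / [4]
  Insert 6 (step 7): P = [1, 5, 6] / [2, 8] / [3] / [7];  Q = [1, 5, 6] / [2, 7] / [3] / [4]
  Insert 4 (step 8): P = [1, 4, 6] / [2, 5] / [3, 8] / [7];  Q = [1, 5, 6] / [2, 7] / [3, 8] / [4]
Final shape: (3, 2, 2, 1).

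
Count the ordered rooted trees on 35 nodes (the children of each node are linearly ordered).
C_34 = 812944042149730764

These ordered rooted trees are counted by the Catalan number C_n = (1/(n + 1)) · C(2n, n). For n = 34: C_34 = (1/35) · C(68, 34) = 28453041475240576740/35 = 812944042149730764.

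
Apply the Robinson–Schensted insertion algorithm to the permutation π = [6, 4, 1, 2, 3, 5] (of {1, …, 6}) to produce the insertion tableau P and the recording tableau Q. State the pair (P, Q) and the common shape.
P = [1, 2, 3, 5] / [4] / [6];  Q = [1, 4, 5, 6] / [2] / [3];  common shape = (4, 1, 1)

Row-insert the values π_1, π_2, … into P one at a time, bumping the leftmost entry strictly greater than the inserted value down to the next row. The recording tableau Q records, in position (i, j), the step at which that cell was added to P.
  Insert 6 (step 1): P = [6];  Q = [1]
  Insert 4 (step 2): P = [4] / [6];  Q = [1] / [2]
  Insert 1 (step 3): P = [1] / [4] / [6];  Q = [1] / [2] / [3]
  Insert 2 (step 4): P = [1, 2] / [4] / [6];  Q = [1, 4] / [2] / [3]
  Insert 3 (step 5): P = [1, 2, 3] / [4] / [6];  Q = [1, 4, 5] / [2] / [3]
  Insert 5 (step 6): P = [1, 2, 3, 5] / [4] / [6];  Q = [1, 4, 5, 6] / [2] / [3]
Final shape: (4, 1, 1).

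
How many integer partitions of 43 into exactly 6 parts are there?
p(43, 6 parts) = 2702

Partitions of n into exactly k parts are in bijection with partitions of n − k into at most k parts (subtract 1 from each part). So p(43, exactly 6) = p(37, parts ≤ 6). Computing via the recurrence p(m, j) = p(m, j−1) + p(m−j, j) gives 2702.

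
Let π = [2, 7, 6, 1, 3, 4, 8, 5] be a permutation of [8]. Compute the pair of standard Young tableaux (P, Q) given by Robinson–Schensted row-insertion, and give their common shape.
P = [1, 3, 4, 5] / [2, 6, 8] / [7];  Q = [1, 2, 6, 7] / [3, 5, 8] / [4];  common shape = (4, 3, 1)

Row-insert the values π_1, π_2, … into P one at a time, bumping the leftmost entry strictly greater than the inserted value down to the next row. The recording tableau Q records, in position (i, j), the step at which that cell was added to P.
  Insert 2 (step 1): P = [2];  Q = [1]
  Insert 7 (step 2): P = [2, 7];  Q = [1, 2]
  Insert 6 (step 3): P = [2, 6] / [7];  Q = [1, 2] / [3]
  Insert 1 (step 4): P = [1, 6] / [2] / [7];  Q = [1, 2] / [3] / [4]
  Insert 3 (step 5): P = [1, 3] / [2, 6] / [7];  Q = [1, 2] / [3, 5] / [4]
  Insert 4 (step 6): P = [1, 3, 4] / [2, 6] / [7];  Q = [1, 2, 6] / [3, 5] / [4]
  Insert 8 (step 7): P = [1, 3, 4, 8] / [2, 6] / [7];  Q = [1, 2, 6, 7] / [3, 5] / [4]
  Insert 5 (step 8): P = [1, 3, 4, 5] / [2, 6, 8] / [7];  Q = [1, 2, 6, 7] / [3, 5, 8] / [4]
Final shape: (4, 3, 1).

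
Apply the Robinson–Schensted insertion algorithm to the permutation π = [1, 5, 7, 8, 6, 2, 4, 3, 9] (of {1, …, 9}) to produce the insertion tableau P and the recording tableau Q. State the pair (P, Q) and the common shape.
P = [1, 2, 3, 8, 9] / [4, 6] / [5] / [7];  Q = [1, 2, 3, 4, 9] / [5, 7] / [6] / [8];  common shape = (5, 2, 1, 1)

Row-insert the values π_1, π_2, … into P one at a time, bumping the leftmost entry strictly greater than the inserted value down to the next row. The recording tableau Q records, in position (i, j), the step at which that cell was added to P.
  Insert 1 (step 1): P = [1];  Q = [1]
  Insert 5 (step 2): P = [1, 5];  Q = [1, 2]
  Insert 7 (step 3): P = [1, 5, 7];  Q = [1, 2, 3]
  Insert 8 (step 4): P = [1, 5, 7, 8];  Q = [1, 2, 3, 4]
  Insert 6 (step 5): P = [1, 5, 6, 8] / [7];  Q = [1, 2, 3, 4] / [5]
  Insert 2 (step 6): P = [1, 2, 6, 8] / [5] / [7];  Q = [1, 2, 3, 4] / [5] / [6]
  Insert 4 (step 7): P = [1, 2, 4, 8] / [5, 6] / [7];  Q = [1, 2, 3, 4] / [5, 7] / [6]
  Insert 3 (step 8): P = [1, 2, 3, 8] / [4, 6] / [5] / [7];  Q = [1, 2, 3, 4] / [5, 7] / [6] / [8]
  Insert 9 (step 9): P = [1, 2, 3, 8, 9] / [4, 6] / [5] / [7];  Q = [1, 2, 3, 4, 9] / [5, 7] / [6] / [8]
Final shape: (5, 2, 1, 1).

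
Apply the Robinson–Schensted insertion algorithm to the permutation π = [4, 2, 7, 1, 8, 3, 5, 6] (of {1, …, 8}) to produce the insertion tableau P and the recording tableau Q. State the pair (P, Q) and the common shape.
P = [1, 3, 5, 6] / [2, 7, 8] / [4];  Q = [1, 3, 5, 8] / [2, 6, 7] / [4];  common shape = (4, 3, 1)

Row-insert the values π_1, π_2, … into P one at a time, bumping the leftmost entry strictly greater than the inserted value down to the next row. The recording tableau Q records, in position (i, j), the step at which that cell was added to P.
  Insert 4 (step 1): P = [4];  Q = [1]
  Insert 2 (step 2): P = [2] / [4];  Q = [1] / [2]
  Insert 7 (step 3): P = [2, 7] / [4];  Q = [1, 3] / [2]
  Insert 1 (step 4): P = [1, 7] / [2] / [4];  Q = [1, 3] / [2] / [4]
  Insert 8 (step 5): P = [1, 7, 8] / [2] / [4];  Q = [1, 3, 5] / [2] / [4]
  Insert 3 (step 6): P = [1, 3, 8] / [2, 7] / [4];  Q = [1, 3, 5] / [2, 6] / [4]
  Insert 5 (step 7): P = [1, 3, 5] / [2, 7, 8] / [4];  Q = [1, 3, 5] / [2, 6, 7] / [4]
  Insert 6 (step 8): P = [1, 3, 5, 6] / [2, 7, 8] / [4];  Q = [1, 3, 5, 8] / [2, 6, 7] / [4]
Final shape: (4, 3, 1).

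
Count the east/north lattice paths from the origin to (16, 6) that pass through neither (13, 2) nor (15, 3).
Number of paths = 68934

Inclusion–exclusion. Total paths: C(22, 16) = 74613. Through P₁: C(15, 13)·C(7, 3) = 3675. Through P₂: C(18, 15)·C(4, 1) = 3264. Since P₁ is strictly southwest of P₂, a monotone path through both must visit P₁ then P₂; paths through both = C(15, 13)·C(3, 2)·C(4, 1) = 1260. Avoid both = 74613 − 3675 − 3264 + 1260 = 68934.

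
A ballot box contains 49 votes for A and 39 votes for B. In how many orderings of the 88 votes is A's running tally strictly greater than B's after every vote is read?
Strict-lead orderings = 1698754643257653577894500

Total orderings of the 88 votes with 49 for A: C(88, 49) = 14949040860667351485471600. By the Bertrand ballot formula (Cycle Lemma / reflection principle), the number of orderings in which A is strictly ahead of B throughout is (p − q)/(p + q) · C(p + q, p) = (49 − 39)/(49 + 39) · 14949040860667351485471600 = 1698754643257653577894500.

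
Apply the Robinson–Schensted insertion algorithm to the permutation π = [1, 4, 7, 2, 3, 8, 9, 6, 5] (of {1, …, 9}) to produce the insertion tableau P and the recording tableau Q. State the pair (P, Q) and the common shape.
P = [1, 2, 3, 5, 9] / [4, 6, 8] / [7];  Q = [1, 2, 3, 6, 7] / [4, 5, 8] / [9];  common shape = (5, 3, 1)

Row-insert the values π_1, π_2, … into P one at a time, bumping the leftmost entry strictly greater than the inserted value down to the next row. The recording tableau Q records, in position (i, j), the step at which that cell was added to P.
  Insert 1 (step 1): P = [1];  Q = [1]
  Insert 4 (step 2): P = [1, 4];  Q = [1, 2]
  Insert 7 (step 3): P = [1, 4, 7];  Q = [1, 2, 3]
  Insert 2 (step 4): P = [1, 2, 7] / [4];  Q = [1, 2, 3] / [4]
  Insert 3 (step 5): P = [1, 2, 3] / [4, 7];  Q = [1, 2, 3] / [4, 5]
  Insert 8 (step 6): P = [1, 2, 3, 8] / [4, 7];  Q = [1, 2, 3, 6] / [4, 5]
  Insert 9 (step 7): P = [1, 2, 3, 8, 9] / [4, 7];  Q = [1, 2, 3, 6, 7] / [4, 5]
  Insert 6 (step 8): P = [1, 2, 3, 6, 9] / [4, 7, 8];  Q = [1, 2, 3, 6, 7] / [4, 5, 8]
  Insert 5 (step 9): P = [1, 2, 3, 5, 9] / [4, 6, 8] / [7];  Q = [1, 2, 3, 6, 7] / [4, 5, 8] / [9]
Final shape: (5, 3, 1).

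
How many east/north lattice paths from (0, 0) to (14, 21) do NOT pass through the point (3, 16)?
Number of paths = 2315726808

Total paths from (0, 0) to (14, 21): C(35, 14) = 2319959400. Paths through (3, 16): (paths (0, 0) → (3, 16)) × (paths (3, 16) → (14, 21)) = C(19, 3) · C(16, 11) = 969 · 4368 = 4232592. Avoidance count = 2319959400 − 4232592 = 2315726808.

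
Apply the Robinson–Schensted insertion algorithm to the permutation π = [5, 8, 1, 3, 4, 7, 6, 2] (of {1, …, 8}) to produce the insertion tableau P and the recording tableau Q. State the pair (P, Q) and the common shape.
P = [1, 2, 4, 6] / [3, 7] / [5] / [8];  Q = [1, 2, 5, 6] / [3, 4] / [7] / [8];  common shape = (4, 2, 1, 1)

Row-insert the values π_1, π_2, … into P one at a time, bumping the leftmost entry strictly greater than the inserted value down to the next row. The recording tableau Q records, in position (i, j), the step at which that cell was added to P.
  Insert 5 (step 1): P = [5];  Q = [1]
  Insert 8 (step 2): P = [5, 8];  Q = [1, 2]
  Insert 1 (step 3): P = [1, 8] / [5];  Q = [1, 2] / [3]
  Insert 3 (step 4): P = [1, 3] / [5, 8];  Q = [1, 2] / [3, 4]
  Insert 4 (step 5): P = [1, 3, 4] / [5, 8];  Q = [1, 2, 5] / [3, 4]
  Insert 7 (step 6): P = [1, 3, 4, 7] / [5, 8];  Q = [1, 2, 5, 6] / [3, 4]
  Insert 6 (step 7): P = [1, 3, 4, 6] / [5, 7] / [8];  Q = [1, 2, 5, 6] / [3, 4] / [7]
  Insert 2 (step 8): P = [1, 2, 4, 6] / [3, 7] / [5] / [8];  Q = [1, 2, 5, 6] / [3, 4] / [7] / [8]
Final shape: (4, 2, 1, 1).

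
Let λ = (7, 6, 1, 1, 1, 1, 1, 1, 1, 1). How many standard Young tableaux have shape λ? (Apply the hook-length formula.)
# SYT of shape (7, 6, 1, 1, 1, 1, 1, 1, 1, 1) = 18706545

Hook-length formula: f^λ = n! / Π hook(c), product over all cells c of the Young diagram. For λ = (7, 6, 1, 1, 1, 1, 1, 1, 1, 1), n = 21 boxes. Hook lengths by row (left-to-right, top-to-bottom): [16, 7, 6, 5, 4, 3, 1]; [14, 5, 4, 3, 2, 1]; [8]; [7]; [6]; [5]; [4]; [3]; [2]; [1]. Product of hooks = 2731180032000. So f^λ = 21! / 2731180032000 = 51090942171709440000 / 2731180032000 = 18706545.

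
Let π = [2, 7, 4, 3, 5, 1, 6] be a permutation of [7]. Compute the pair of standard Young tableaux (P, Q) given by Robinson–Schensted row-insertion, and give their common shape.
P = [1, 3, 5, 6] / [2] / [4] / [7];  Q = [1, 2, 5, 7] / [3] / [4] / [6];  common shape = (4, 1, 1, 1)

Row-insert the values π_1, π_2, … into P one at a time, bumping the leftmost entry strictly greater than the inserted value down to the next row. The recording tableau Q records, in position (i, j), the step at which that cell was added to P.
  Insert 2 (step 1): P = [2];  Q = [1]
  Insert 7 (step 2): P = [2, 7];  Q = [1, 2]
  Insert 4 (step 3): P = [2, 4] / [7];  Q = [1, 2] / [3]
  Insert 3 (step 4): P = [2, 3] / [4] / [7];  Q = [1, 2] / [3] / [4]
  Insert 5 (step 5): P = [2, 3, 5] / [4] / [7];  Q = [1, 2, 5] / [3] / [4]
  Insert 1 (step 6): P = [1, 3, 5] / [2] / [4] / [7];  Q = [1, 2, 5] / [3] / [4] / [6]
  Insert 6 (step 7): P = [1, 3, 5, 6] / [2] / [4] / [7];  Q = [1, 2, 5, 7] / [3] / [4] / [6]
Final shape: (4, 1, 1, 1).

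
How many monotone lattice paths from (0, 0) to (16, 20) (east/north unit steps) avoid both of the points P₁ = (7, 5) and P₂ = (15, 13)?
Number of paths = 6054335982

Inclusion–exclusion. Total paths: C(36, 16) = 7307872110. Through P₁: C(12, 7)·C(24, 9) = 1035543168. Through P₂: C(28, 15)·C(8, 1) = 299537280. Since P₁ is strictly southwest of P₂, a monotone path through both must visit P₁ then P₂; paths through both = C(12, 7)·C(16, 8)·C(8, 1) = 81544320. Avoid both = 7307872110 − 1035543168 − 299537280 + 81544320 = 6054335982.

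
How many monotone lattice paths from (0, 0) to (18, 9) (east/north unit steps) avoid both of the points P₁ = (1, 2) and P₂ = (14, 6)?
Number of paths = 2541813

Inclusion–exclusion. Total paths: C(27, 18) = 4686825. Through P₁: C(3, 1)·C(24, 17) = 1038312. Through P₂: C(20, 14)·C(7, 4) = 1356600. Since P₁ is strictly southwest of P₂, a monotone path through both must visit P₁ then P₂; paths through both = C(3, 1)·C(17, 13)·C(7, 4) = 249900. Avoid both = 4686825 − 1038312 − 1356600 + 249900 = 2541813.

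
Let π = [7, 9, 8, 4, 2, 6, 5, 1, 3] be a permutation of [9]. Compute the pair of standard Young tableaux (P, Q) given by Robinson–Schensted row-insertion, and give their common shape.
P = [1, 3] / [2, 5] / [4, 6] / [7, 8] / [9];  Q = [1, 2] / [3, 6] / [4, 7] / [5, 9] / [8];  common shape = (2, 2, 2, 2, 1)

Row-insert the values π_1, π_2, … into P one at a time, bumping the leftmost entry strictly greater than the inserted value down to the next row. The recording tableau Q records, in position (i, j), the step at which that cell was added to P.
  Insert 7 (step 1): P = [7];  Q = [1]
  Insert 9 (step 2): P = [7, 9];  Q = [1, 2]
  Insert 8 (step 3): P = [7, 8] / [9];  Q = [1, 2] / [3]
  Insert 4 (step 4): P = [4, 8] / [7] / [9];  Q = [1, 2] / [3] / [4]
  Insert 2 (step 5): P = [2, 8] / [4] / [7] / [9];  Q = [1, 2] / [3] / [4] / [5]
  Insert 6 (step 6): P = [2, 6] / [4, 8] / [7] / [9];  Q = [1, 2] / [3, 6] / [4] / [5]
  Insert 5 (step 7): P = [2, 5] / [4, 6] / [7, 8] / [9];  Q = [1, 2] / [3, 6] / [4, 7] / [5]
  Insert 1 (step 8): P = [1, 5] / [2, 6] / [4, 8] / [7] / [9];  Q = [1, 2] / [3, 6] / [4, 7] / [5] / [8]
  Insert 3 (step 9): P = [1, 3] / [2, 5] / [4, 6] / [7, 8] / [9];  Q = [1, 2] / [3, 6] / [4, 7] / [5, 9] / [8]
Final shape: (2, 2, 2, 2, 1).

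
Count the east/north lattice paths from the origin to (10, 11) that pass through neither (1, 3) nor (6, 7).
Number of paths = 170636

Inclusion–exclusion. Total paths: C(21, 10) = 352716. Through P₁: C(4, 1)·C(17, 9) = 97240. Through P₂: C(13, 6)·C(8, 4) = 120120. Since P₁ is strictly southwest of P₂, a monotone path through both must visit P₁ then P₂; paths through both = C(4, 1)·C(9, 5)·C(8, 4) = 35280. Avoid both = 352716 − 97240 − 120120 + 35280 = 170636.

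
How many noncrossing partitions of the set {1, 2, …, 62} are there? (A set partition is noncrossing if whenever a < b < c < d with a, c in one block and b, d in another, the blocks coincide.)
C_62 = 24139737743045626825711458546273312

These noncrossing partitions are counted by the Catalan number C_n = (1/(n + 1)) · C(2n, n). For n = 62: C_62 = (1/63) · C(124, 62) = 1520803477811874490019821888415218656/63 = 24139737743045626825711458546273312.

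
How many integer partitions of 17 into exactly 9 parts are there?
p(17, 9 parts) = 22

Partitions of n into exactly k parts are in bijection with partitions of n − k into at most k parts (subtract 1 from each part). So p(17, exactly 9) = p(8, parts ≤ 9). Computing via the recurrence p(m, j) = p(m, j−1) + p(m−j, j) gives 22.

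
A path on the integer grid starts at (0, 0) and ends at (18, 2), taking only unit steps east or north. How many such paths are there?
Number of paths = 190

A monotone lattice path from (0, 0) to (18, 2) consists of 18 east steps and 2 north steps in some order, so it is determined by which 18 of the 20 steps are east. The count is C(20, 18) = 190.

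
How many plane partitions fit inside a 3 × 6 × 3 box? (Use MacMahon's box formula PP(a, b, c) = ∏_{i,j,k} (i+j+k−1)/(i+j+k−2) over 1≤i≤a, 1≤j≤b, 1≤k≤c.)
PP(3, 6, 3) = 41580

Evaluate the triple product over i = 1..3, j = 1..6, k = 1..3. The factors are (2/1) · (3/2) · (4/3) · (3/2) · (4/3) · (5/4) · (4/3) · (5/4) · … (54 factors total). The numerators and denominators telescope so the product is an integer; carrying out the multiplication exactly gives PP(3, 6, 3) = 41580.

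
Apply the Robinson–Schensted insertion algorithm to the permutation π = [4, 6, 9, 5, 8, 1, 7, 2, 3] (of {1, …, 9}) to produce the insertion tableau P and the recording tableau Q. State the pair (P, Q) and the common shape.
P = [1, 2, 3] / [4, 5, 7] / [6, 8] / [9];  Q = [1, 2, 3] / [4, 5, 9] / [6, 7] / [8];  common shape = (3, 3, 2, 1)

Row-insert the values π_1, π_2, … into P one at a time, bumping the leftmost entry strictly greater than the inserted value down to the next row. The recording tableau Q records, in position (i, j), the step at which that cell was added to P.
  Insert 4 (step 1): P = [4];  Q = [1]
  Insert 6 (step 2): P = [4, 6];  Q = [1, 2]
  Insert 9 (step 3): P = [4, 6, 9];  Q = [1, 2, 3]
  Insert 5 (step 4): P = [4, 5, 9] / [6];  Q = [1, 2, 3] / [4]
  Insert 8 (step 5): P = [4, 5, 8] / [6, 9];  Q = [1, 2, 3] / [4, 5]
  Insert 1 (step 6): P = [1, 5, 8] / [4, 9] / [6];  Q = [1, 2, 3] / [4, 5] / [6]
  Insert 7 (step 7): P = [1, 5, 7] / [4, 8] / [6, 9];  Q = [1, 2, 3] / [4, 5] / [6, 7]
  Insert 2 (step 8): P = [1, 2, 7] / [4, 5] / [6, 8] / [9];  Q = [1, 2, 3] / [4, 5] / [6, 7] / [8]
  Insert 3 (step 9): P = [1, 2, 3] / [4, 5, 7] / [6, 8] / [9];  Q = [1, 2, 3] / [4, 5, 9] / [6, 7] / [8]
Final shape: (3, 3, 2, 1).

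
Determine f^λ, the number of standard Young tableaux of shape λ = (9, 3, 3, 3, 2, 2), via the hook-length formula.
# SYT of shape (9, 3, 3, 3, 2, 2) = 472747968

Hook-length formula: f^λ = n! / Π hook(c), product over all cells c of the Young diagram. For λ = (9, 3, 3, 3, 2, 2), n = 22 boxes. Hook lengths by row (left-to-right, top-to-bottom): [14, 13, 10, 6, 5, 4, 3, 2, 1]; [7, 6, 3]; [6, 5, 2]; [5, 4, 1]; [3, 2]; [2, 1]. Product of hooks = 2377589760000. So f^λ = 22! / 2377589760000 = 1124000727777607680000 / 2377589760000 = 472747968.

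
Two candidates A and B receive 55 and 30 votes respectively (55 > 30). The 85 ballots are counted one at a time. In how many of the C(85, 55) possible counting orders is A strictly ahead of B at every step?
Strict-lead orderings = 24602724012065200508640

Total orderings of the 85 votes with 55 for A: C(85, 55) = 83649261641021681729376. By the Bertrand ballot formula (Cycle Lemma / reflection principle), the number of orderings in which A is strictly ahead of B throughout is (p − q)/(p + q) · C(p + q, p) = (55 − 30)/(55 + 30) · 83649261641021681729376 = 24602724012065200508640.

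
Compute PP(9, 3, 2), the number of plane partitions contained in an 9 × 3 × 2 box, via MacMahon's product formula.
PP(9, 3, 2) = 15730

Evaluate the triple product over i = 1..9, j = 1..3, k = 1..2. The factors are (2/1) · (3/2) · (3/2) · (4/3) · (4/3) · (5/4) · (3/2) · (4/3) · … (54 factors total). The numerators and denominators telescope so the product is an integer; carrying out the multiplication exactly gives PP(9, 3, 2) = 15730.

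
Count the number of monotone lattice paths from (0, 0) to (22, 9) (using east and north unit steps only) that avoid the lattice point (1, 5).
Number of paths = 20084175

Total paths from (0, 0) to (22, 9): C(31, 22) = 20160075. Paths through (1, 5): (paths (0, 0) → (1, 5)) × (paths (1, 5) → (22, 9)) = C(6, 1) · C(25, 21) = 6 · 12650 = 75900. Avoidance count = 20160075 − 75900 = 20084175.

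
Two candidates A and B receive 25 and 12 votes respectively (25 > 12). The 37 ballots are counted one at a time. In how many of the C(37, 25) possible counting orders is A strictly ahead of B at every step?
Strict-lead orderings = 650872404

Total orderings of the 37 votes with 25 for A: C(37, 25) = 1852482996. By the Bertrand ballot formula (Cycle Lemma / reflection principle), the number of orderings in which A is strictly ahead of B throughout is (p − q)/(p + q) · C(p + q, p) = (25 − 12)/(25 + 12) · 1852482996 = 650872404.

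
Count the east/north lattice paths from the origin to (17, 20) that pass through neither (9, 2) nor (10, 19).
Number of paths = 15659211425

Inclusion–exclusion. Total paths: C(37, 17) = 15905368710. Through P₁: C(11, 9)·C(26, 8) = 85925125. Through P₂: C(29, 10)·C(8, 7) = 160240080. Since P₁ is strictly southwest of P₂, a monotone path through both must visit P₁ then P₂; paths through both = C(11, 9)·C(18, 1)·C(8, 7) = 7920. Avoid both = 15905368710 − 85925125 − 160240080 + 7920 = 15659211425.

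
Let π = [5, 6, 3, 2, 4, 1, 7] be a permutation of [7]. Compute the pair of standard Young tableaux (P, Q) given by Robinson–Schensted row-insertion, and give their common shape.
P = [1, 4, 7] / [2, 6] / [3] / [5];  Q = [1, 2, 7] / [3, 5] / [4] / [6];  common shape = (3, 2, 1, 1)

Row-insert the values π_1, π_2, … into P one at a time, bumping the leftmost entry strictly greater than the inserted value down to the next row. The recording tableau Q records, in position (i, j), the step at which that cell was added to P.
  Insert 5 (step 1): P = [5];  Q = [1]
  Insert 6 (step 2): P = [5, 6];  Q = [1, 2]
  Insert 3 (step 3): P = [3, 6] / [5];  Q = [1, 2] / [3]
  Insert 2 (step 4): P = [2, 6] / [3] / [5];  Q = [1, 2] / [3] / [4]
  Insert 4 (step 5): P = [2, 4] / [3, 6] / [5];  Q = [1, 2] / [3, 5] / [4]
  Insert 1 (step 6): P = [1, 4] / [2, 6] / [3] / [5];  Q = [1, 2] / [3, 5] / [4] / [6]
  Insert 7 (step 7): P = [1, 4, 7] / [2, 6] / [3] / [5];  Q = [1, 2, 7] / [3, 5] / [4] / [6]
Final shape: (3, 2, 1, 1).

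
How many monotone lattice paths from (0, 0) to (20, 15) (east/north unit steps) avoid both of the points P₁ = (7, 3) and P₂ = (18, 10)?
Number of paths = 2428518330

Inclusion–exclusion. Total paths: C(35, 20) = 3247943160. Through P₁: C(10, 7)·C(25, 13) = 624036000. Through P₂: C(28, 18)·C(7, 2) = 275585310. Since P₁ is strictly southwest of P₂, a monotone path through both must visit P₁ then P₂; paths through both = C(10, 7)·C(18, 11)·C(7, 2) = 80196480. Avoid both = 3247943160 − 624036000 − 275585310 + 80196480 = 2428518330.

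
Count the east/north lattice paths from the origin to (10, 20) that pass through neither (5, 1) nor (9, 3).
Number of paths = 29787651

Inclusion–exclusion. Total paths: C(30, 10) = 30045015. Through P₁: C(6, 5)·C(24, 5) = 255024. Through P₂: C(12, 9)·C(18, 1) = 3960. Since P₁ is strictly southwest of P₂, a monotone path through both must visit P₁ then P₂; paths through both = C(6, 5)·C(6, 4)·C(18, 1) = 1620. Avoid both = 30045015 − 255024 − 3960 + 1620 = 29787651.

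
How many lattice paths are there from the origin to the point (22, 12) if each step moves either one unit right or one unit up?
Number of paths = 548354040

A monotone lattice path from (0, 0) to (22, 12) consists of 22 east steps and 12 north steps in some order, so it is determined by which 22 of the 34 steps are east. The count is C(34, 22) = 548354040.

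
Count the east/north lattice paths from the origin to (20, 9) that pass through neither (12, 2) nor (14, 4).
Number of paths = 8267952

Inclusion–exclusion. Total paths: C(29, 20) = 10015005. Through P₁: C(14, 12)·C(15, 8) = 585585. Through P₂: C(18, 14)·C(11, 6) = 1413720. Since P₁ is strictly southwest of P₂, a monotone path through both must visit P₁ then P₂; paths through both = C(14, 12)·C(4, 2)·C(11, 6) = 252252. Avoid both = 10015005 − 585585 − 1413720 + 252252 = 8267952.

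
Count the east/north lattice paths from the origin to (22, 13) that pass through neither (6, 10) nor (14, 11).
Number of paths = 1271238288

Inclusion–exclusion. Total paths: C(35, 22) = 1476337800. Through P₁: C(16, 6)·C(19, 16) = 7759752. Through P₂: C(25, 14)·C(10, 8) = 200583000. Since P₁ is strictly southwest of P₂, a monotone path through both must visit P₁ then P₂; paths through both = C(16, 6)·C(9, 8)·C(10, 8) = 3243240. Avoid both = 1476337800 − 7759752 − 200583000 + 3243240 = 1271238288.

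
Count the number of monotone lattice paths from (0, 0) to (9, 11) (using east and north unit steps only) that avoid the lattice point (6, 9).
Number of paths = 117910

Total paths from (0, 0) to (9, 11): C(20, 9) = 167960. Paths through (6, 9): (paths (0, 0) → (6, 9)) × (paths (6, 9) → (9, 11)) = C(15, 6) · C(5, 3) = 5005 · 10 = 50050. Avoidance count = 167960 − 50050 = 117910.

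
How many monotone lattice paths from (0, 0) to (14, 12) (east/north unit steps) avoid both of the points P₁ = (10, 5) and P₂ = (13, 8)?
Number of paths = 7949560

Inclusion–exclusion. Total paths: C(26, 14) = 9657700. Through P₁: C(15, 10)·C(11, 4) = 990990. Through P₂: C(21, 13)·C(5, 1) = 1017450. Since P₁ is strictly southwest of P₂, a monotone path through both must visit P₁ then P₂; paths through both = C(15, 10)·C(6, 3)·C(5, 1) = 300300. Avoid both = 9657700 − 990990 − 1017450 + 300300 = 7949560.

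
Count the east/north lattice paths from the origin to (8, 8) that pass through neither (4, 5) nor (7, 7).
Number of paths = 4116

Inclusion–exclusion. Total paths: C(16, 8) = 12870. Through P₁: C(9, 4)·C(7, 4) = 4410. Through P₂: C(14, 7)·C(2, 1) = 6864. Since P₁ is strictly southwest of P₂, a monotone path through both must visit P₁ then P₂; paths through both = C(9, 4)·C(5, 3)·C(2, 1) = 2520. Avoid both = 12870 − 4410 − 6864 + 2520 = 4116.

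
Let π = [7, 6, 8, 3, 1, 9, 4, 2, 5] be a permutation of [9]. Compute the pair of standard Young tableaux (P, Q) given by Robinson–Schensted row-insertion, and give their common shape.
P = [1, 2, 5] / [3, 4, 9] / [6, 8] / [7];  Q = [1, 3, 6] / [2, 7, 9] / [4, 8] / [5];  common shape = (3, 3, 2, 1)

Row-insert the values π_1, π_2, … into P one at a time, bumping the leftmost entry strictly greater than the inserted value down to the next row. The recording tableau Q records, in position (i, j), the step at which that cell was added to P.
  Insert 7 (step 1): P = [7];  Q = [1]
  Insert 6 (step 2): P = [6] / [7];  Q = [1] / [2]
  Insert 8 (step 3): P = [6, 8] / [7];  Q = [1, 3] / [2]
  Insert 3 (step 4): P = [3, 8] / [6] / [7];  Q = [1, 3] / [2] / [4]
  Insert 1 (step 5): P = [1, 8] / [3] / [6] / [7];  Q = [1, 3] / [2] / [4] / [5]
  Insert 9 (step 6): P = [1, 8, 9] / [3] / [6] / [7];  Q = [1, 3, 6] / [2] / [4] / [5]
  Insert 4 (step 7): P = [1, 4, 9] / [3, 8] / [6] / [7];  Q = [1, 3, 6] / [2, 7] / [4] / [5]
  Insert 2 (step 8): P = [1, 2, 9] / [3, 4] / [6, 8] / [7];  Q = [1, 3, 6] / [2, 7] / [4, 8] / [5]
  Insert 5 (step 9): P = [1, 2, 5] / [3, 4, 9] / [6, 8] / [7];  Q = [1, 3, 6] / [2, 7, 9] / [4, 8] / [5]
Final shape: (3, 3, 2, 1).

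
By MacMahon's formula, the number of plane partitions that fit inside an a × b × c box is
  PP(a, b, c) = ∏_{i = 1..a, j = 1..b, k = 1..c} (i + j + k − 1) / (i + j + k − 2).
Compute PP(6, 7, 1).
PP(6, 7, 1) = 1716

Evaluate the triple product over i = 1..6, j = 1..7, k = 1..1. The factors are (2/1) · (3/2) · (4/3) · (5/4) · (6/5) · (7/6) · (8/7) · (3/2) · … (42 factors total). The numerators and denominators telescope so the product is an integer; carrying out the multiplication exactly gives PP(6, 7, 1) = 1716.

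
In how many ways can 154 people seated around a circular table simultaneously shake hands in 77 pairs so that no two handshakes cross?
C_77 = 18793142726809884575211361279087545193250040

These noncrossing handshakes are counted by the Catalan number C_n = (1/(n + 1)) · C(2n, n). For n = 77: C_77 = (1/78) · C(154, 77) = 1465865132691170996866486179768828525073503120/78 = 18793142726809884575211361279087545193250040.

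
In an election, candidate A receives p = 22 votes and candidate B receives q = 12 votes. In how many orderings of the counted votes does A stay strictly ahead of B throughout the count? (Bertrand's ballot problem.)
Strict-lead orderings = 161280600

Total orderings of the 34 votes with 22 for A: C(34, 22) = 548354040. By the Bertrand ballot formula (Cycle Lemma / reflection principle), the number of orderings in which A is strictly ahead of B throughout is (p − q)/(p + q) · C(p + q, p) = (22 − 12)/(22 + 12) · 548354040 = 161280600.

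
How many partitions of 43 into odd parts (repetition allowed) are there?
p_odd(43) = 1610

Enumerate partitions using only odd parts via the recurrence o(n, m) = o(n, m−2) + o(n−m, m) over odd m, starting from the largest odd part ≤ n. This gives p_odd(43) = 1610. (Euler's theorem: equals the count of distinct-part partitions.)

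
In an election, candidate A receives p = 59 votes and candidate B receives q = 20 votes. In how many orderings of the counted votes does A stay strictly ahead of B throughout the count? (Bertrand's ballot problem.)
Strict-lead orderings = 1308961989363368340

Total orderings of the 79 votes with 59 for A: C(79, 59) = 2651487106659130740. By the Bertrand ballot formula (Cycle Lemma / reflection principle), the number of orderings in which A is strictly ahead of B throughout is (p − q)/(p + q) · C(p + q, p) = (59 − 20)/(59 + 20) · 2651487106659130740 = 1308961989363368340.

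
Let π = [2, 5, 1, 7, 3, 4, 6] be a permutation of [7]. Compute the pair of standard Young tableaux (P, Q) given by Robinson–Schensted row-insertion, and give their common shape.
P = [1, 3, 4, 6] / [2, 5, 7];  Q = [1, 2, 4, 7] / [3, 5, 6];  common shape = (4, 3)

Row-insert the values π_1, π_2, … into P one at a time, bumping the leftmost entry strictly greater than the inserted value down to the next row. The recording tableau Q records, in position (i, j), the step at which that cell was added to P.
  Insert 2 (step 1): P = [2];  Q = [1]
  Insert 5 (step 2): P = [2, 5];  Q = [1, 2]
  Insert 1 (step 3): P = [1, 5] / [2];  Q = [1, 2] / [3]
  Insert 7 (step 4): P = [1, 5, 7] / [2];  Q = [1, 2, 4] / [3]
  Insert 3 (step 5): P = [1, 3, 7] / [2, 5];  Q = [1, 2, 4] / [3, 5]
  Insert 4 (step 6): P = [1, 3, 4] / [2, 5, 7];  Q = [1, 2, 4] / [3, 5, 6]
  Insert 6 (step 7): P = [1, 3, 4, 6] / [2, 5, 7];  Q = [1, 2, 4, 7] / [3, 5, 6]
Final shape: (4, 3).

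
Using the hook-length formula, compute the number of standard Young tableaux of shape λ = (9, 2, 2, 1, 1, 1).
# SYT of shape (9, 2, 2, 1, 1, 1) = 82368

Hook-length formula: f^λ = n! / Π hook(c), product over all cells c of the Young diagram. For λ = (9, 2, 2, 1, 1, 1), n = 16 boxes. Hook lengths by row (left-to-right, top-to-bottom): [14, 10, 7, 6, 5, 4, 3, 2, 1]; [6, 2]; [5, 1]; [3]; [2]; [1]. Product of hooks = 254016000. So f^λ = 16! / 254016000 = 20922789888000 / 254016000 = 82368.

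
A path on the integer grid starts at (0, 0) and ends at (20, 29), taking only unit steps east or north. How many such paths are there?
Number of paths = 28277527346376

A monotone lattice path from (0, 0) to (20, 29) consists of 20 east steps and 29 north steps in some order, so it is determined by which 20 of the 49 steps are east. The count is C(49, 20) = 28277527346376.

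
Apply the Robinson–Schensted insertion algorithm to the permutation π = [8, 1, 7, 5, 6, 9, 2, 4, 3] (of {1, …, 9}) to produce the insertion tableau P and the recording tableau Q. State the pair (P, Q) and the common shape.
P = [1, 2, 3, 9] / [4, 6] / [5] / [7] / [8];  Q = [1, 3, 5, 6] / [2, 8] / [4] / [7] / [9];  common shape = (4, 2, 1, 1, 1)

Row-insert the values π_1, π_2, … into P one at a time, bumping the leftmost entry strictly greater than the inserted value down to the next row. The recording tableau Q records, in position (i, j), the step at which that cell was added to P.
  Insert 8 (step 1): P = [8];  Q = [1]
  Insert 1 (step 2): P = [1] / [8];  Q = [1] / [2]
  Insert 7 (step 3): P = [1, 7] / [8];  Q = [1, 3] / [2]
  Insert 5 (step 4): P = [1, 5] / [7] / [8];  Q = [1, 3] / [2] / [4]
  Insert 6 (step 5): P = [1, 5, 6] / [7] / [8];  Q = [1, 3, 5] / [2] / [4]
  Insert 9 (step 6): P = [1, 5, 6, 9] / [7] / [8];  Q = [1, 3, 5, 6] / [2] / [4]
  Insert 2 (step 7): P = [1, 2, 6, 9] / [5] / [7] / [8];  Q = [1, 3, 5, 6] / [2] / [4] / [7]
  Insert 4 (step 8): P = [1, 2, 4, 9] / [5, 6] / [7] / [8];  Q = [1, 3, 5, 6] / [2, 8] / [4] / [7]
  Insert 3 (step 9): P = [1, 2, 3, 9] / [4, 6] / [5] / [7] / [8];  Q = [1, 3, 5, 6] / [2, 8] / [4] / [7] / [9]
Final shape: (4, 2, 1, 1, 1).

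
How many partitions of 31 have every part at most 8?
p(31, parts ≤ 8) = 2857

Use the recurrence p(n, m) = p(n, m−1) + p(n−m, m): either the largest part is < m (count p(n, m−1)) or the largest part is exactly m (remove one copy of m, count p(n−m, m)). With p(0, ·) = 1 this gives p(31, parts ≤ 8) = 2857. (By conjugating Young diagrams, this also counts partitions of 31 into at most 8 parts.)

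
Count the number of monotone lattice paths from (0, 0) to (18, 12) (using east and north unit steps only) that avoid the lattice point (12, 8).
Number of paths = 60039525

Total paths from (0, 0) to (18, 12): C(30, 18) = 86493225. Paths through (12, 8): (paths (0, 0) → (12, 8)) × (paths (12, 8) → (18, 12)) = C(20, 12) · C(10, 6) = 125970 · 210 = 26453700. Avoidance count = 86493225 − 26453700 = 60039525.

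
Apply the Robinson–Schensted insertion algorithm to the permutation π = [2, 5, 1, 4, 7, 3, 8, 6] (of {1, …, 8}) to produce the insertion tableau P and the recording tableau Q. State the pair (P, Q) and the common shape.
P = [1, 3, 6, 8] / [2, 4, 7] / [5];  Q = [1, 2, 5, 7] / [3, 4, 8] / [6];  common shape = (4, 3, 1)

Row-insert the values π_1, π_2, … into P one at a time, bumping the leftmost entry strictly greater than the inserted value down to the next row. The recording tableau Q records, in position (i, j), the step at which that cell was added to P.
  Insert 2 (step 1): P = [2];  Q = [1]
  Insert 5 (step 2): P = [2, 5];  Q = [1, 2]
  Insert 1 (step 3): P = [1, 5] / [2];  Q = [1, 2] / [3]
  Insert 4 (step 4): P = [1, 4] / [2, 5];  Q = [1, 2] / [3, 4]
  Insert 7 (step 5): P = [1, 4, 7] / [2, 5];  Q = [1, 2, 5] / [3, 4]
  Insert 3 (step 6): P = [1, 3, 7] / [2, 4] / [5];  Q = [1, 2, 5] / [3, 4] / [6]
  Insert 8 (step 7): P = [1, 3, 7, 8] / [2, 4] / [5];  Q = [1, 2, 5, 7] / [3, 4] / [6]
  Insert 6 (step 8): P = [1, 3, 6, 8] / [2, 4, 7] / [5];  Q = [1, 2, 5, 7] / [3, 4, 8] / [6]
Final shape: (4, 3, 1).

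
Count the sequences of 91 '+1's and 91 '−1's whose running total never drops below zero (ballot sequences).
C_91 = 3935312233584004685417853572763349509774031680023800

These ballot sequences are counted by the Catalan number C_n = (1/(n + 1)) · C(2n, n). For n = 91: C_91 = (1/92) · C(182, 91) = 362048725489728431058442528694228154899210914562189600/92 = 3935312233584004685417853572763349509774031680023800.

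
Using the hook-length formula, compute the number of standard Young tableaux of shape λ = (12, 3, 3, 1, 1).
# SYT of shape (12, 3, 3, 1, 1) = 3730650

Hook-length formula: f^λ = n! / Π hook(c), product over all cells c of the Young diagram. For λ = (12, 3, 3, 1, 1), n = 20 boxes. Hook lengths by row (left-to-right, top-to-bottom): [16, 13, 12, 9, 8, 7, 6, 5, 4, 3, 2, 1]; [6, 3, 2]; [5, 2, 1]; [2]; [1]. Product of hooks = 652138905600. So f^λ = 20! / 652138905600 = 2432902008176640000 / 652138905600 = 3730650.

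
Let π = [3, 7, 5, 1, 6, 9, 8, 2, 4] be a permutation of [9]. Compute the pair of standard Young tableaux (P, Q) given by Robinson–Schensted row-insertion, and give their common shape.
P = [1, 2, 4, 8] / [3, 5, 6] / [7, 9];  Q = [1, 2, 5, 6] / [3, 7, 9] / [4, 8];  common shape = (4, 3, 2)

Row-insert the values π_1, π_2, … into P one at a time, bumping the leftmost entry strictly greater than the inserted value down to the next row. The recording tableau Q records, in position (i, j), the step at which that cell was added to P.
  Insert 3 (step 1): P = [3];  Q = [1]
  Insert 7 (step 2): P = [3, 7];  Q = [1, 2]
  Insert 5 (step 3): P = [3, 5] / [7];  Q = [1, 2] / [3]
  Insert 1 (step 4): P = [1, 5] / [3] / [7];  Q = [1, 2] / [3] / [4]
  Insert 6 (step 5): P = [1, 5, 6] / [3] / [7];  Q = [1, 2, 5] / [3] / [4]
  Insert 9 (step 6): P = [1, 5, 6, 9] / [3] / [7];  Q = [1, 2, 5, 6] / [3] / [4]
  Insert 8 (step 7): P = [1, 5, 6, 8] / [3, 9] / [7];  Q = [1, 2, 5, 6] / [3, 7] / [4]
  Insert 2 (step 8): P = [1, 2, 6, 8] / [3, 5] / [7, 9];  Q = [1, 2, 5, 6] / [3, 7] / [4, 8]
  Insert 4 (step 9): P = [1, 2, 4, 8] / [3, 5, 6] / [7, 9];  Q = [1, 2, 5, 6] / [3, 7, 9] / [4, 8]
Final shape: (4, 3, 2).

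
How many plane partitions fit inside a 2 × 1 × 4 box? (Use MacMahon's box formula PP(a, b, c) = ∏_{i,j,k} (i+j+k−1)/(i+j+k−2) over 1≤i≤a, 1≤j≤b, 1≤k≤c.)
PP(2, 1, 4) = 15

Evaluate the triple product over i = 1..2, j = 1..1, k = 1..4. The factors are (2/1) · (3/2) · (4/3) · (5/4) · (3/2) · (4/3) · (5/4) · (6/5). The numerators and denominators telescope so the product is an integer; carrying out the multiplication exactly gives PP(2, 1, 4) = 15.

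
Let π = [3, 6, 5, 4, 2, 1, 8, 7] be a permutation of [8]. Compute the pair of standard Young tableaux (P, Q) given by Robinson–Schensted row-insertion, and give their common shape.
P = [1, 4, 7] / [2, 8] / [3] / [5] / [6];  Q = [1, 2, 7] / [3, 8] / [4] / [5] / [6];  common shape = (3, 2, 1, 1, 1)

Row-insert the values π_1, π_2, … into P one at a time, bumping the leftmost entry strictly greater than the inserted value down to the next row. The recording tableau Q records, in position (i, j), the step at which that cell was added to P.
  Insert 3 (step 1): P = [3];  Q = [1]
  Insert 6 (step 2): P = [3, 6];  Q = [1, 2]
  Insert 5 (step 3): P = [3, 5] / [6];  Q = [1, 2] / [3]
  Insert 4 (step 4): P = [3, 4] / [5] / [6];  Q = [1, 2] / [3] / [4]
  Insert 2 (step 5): P = [2, 4] / [3] / [5] / [6];  Q = [1, 2] / [3] / [4] / [5]
  Insert 1 (step 6): P = [1, 4] / [2] / [3] / [5] / [6];  Q = [1, 2] / [3] / [4] / [5] / [6]
  Insert 8 (step 7): P = [1, 4, 8] / [2] / [3] / [5] / [6];  Q = [1, 2, 7] / [3] / [4] / [5] / [6]
  Insert 7 (step 8): P = [1, 4, 7] / [2, 8] / [3] / [5] / [6];  Q = [1, 2, 7] / [3, 8] / [4] / [5] / [6]
Final shape: (3, 2, 1, 1, 1).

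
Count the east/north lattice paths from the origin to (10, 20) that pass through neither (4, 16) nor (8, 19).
Number of paths = 22876065

Inclusion–exclusion. Total paths: C(30, 10) = 30045015. Through P₁: C(20, 4)·C(10, 6) = 1017450. Through P₂: C(27, 8)·C(3, 2) = 6660225. Since P₁ is strictly southwest of P₂, a monotone path through both must visit P₁ then P₂; paths through both = C(20, 4)·C(7, 4)·C(3, 2) = 508725. Avoid both = 30045015 − 1017450 − 6660225 + 508725 = 22876065.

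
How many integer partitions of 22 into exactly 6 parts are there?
p(22, 6 parts) = 136

Partitions of n into exactly k parts are in bijection with partitions of n − k into at most k parts (subtract 1 from each part). So p(22, exactly 6) = p(16, parts ≤ 6). Computing via the recurrence p(m, j) = p(m, j−1) + p(m−j, j) gives 136.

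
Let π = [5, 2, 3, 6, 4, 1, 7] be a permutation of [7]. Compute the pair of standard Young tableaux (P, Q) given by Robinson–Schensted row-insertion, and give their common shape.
P = [1, 3, 4, 7] / [2, 6] / [5];  Q = [1, 3, 4, 7] / [2, 5] / [6];  common shape = (4, 2, 1)

Row-insert the values π_1, π_2, … into P one at a time, bumping the leftmost entry strictly greater than the inserted value down to the next row. The recording tableau Q records, in position (i, j), the step at which that cell was added to P.
  Insert 5 (step 1): P = [5];  Q = [1]
  Insert 2 (step 2): P = [2] / [5];  Q = [1] / [2]
  Insert 3 (step 3): P = [2, 3] / [5];  Q = [1, 3] / [2]
  Insert 6 (step 4): P = [2, 3, 6] / [5];  Q = [1, 3, 4] / [2]
  Insert 4 (step 5): P = [2, 3, 4] / [5, 6];  Q = [1, 3, 4] / [2, 5]
  Insert 1 (step 6): P = [1, 3, 4] / [2, 6] / [5];  Q = [1, 3, 4] / [2, 5] / [6]
  Insert 7 (step 7): P = [1, 3, 4, 7] / [2, 6] / [5];  Q = [1, 3, 4, 7] / [2, 5] / [6]
Final shape: (4, 2, 1).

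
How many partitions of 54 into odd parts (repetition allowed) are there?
p_odd(54) = 5718

Enumerate partitions using only odd parts via the recurrence o(n, m) = o(n, m−2) + o(n−m, m) over odd m, starting from the largest odd part ≤ n. This gives p_odd(54) = 5718. (Euler's theorem: equals the count of distinct-part partitions.)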